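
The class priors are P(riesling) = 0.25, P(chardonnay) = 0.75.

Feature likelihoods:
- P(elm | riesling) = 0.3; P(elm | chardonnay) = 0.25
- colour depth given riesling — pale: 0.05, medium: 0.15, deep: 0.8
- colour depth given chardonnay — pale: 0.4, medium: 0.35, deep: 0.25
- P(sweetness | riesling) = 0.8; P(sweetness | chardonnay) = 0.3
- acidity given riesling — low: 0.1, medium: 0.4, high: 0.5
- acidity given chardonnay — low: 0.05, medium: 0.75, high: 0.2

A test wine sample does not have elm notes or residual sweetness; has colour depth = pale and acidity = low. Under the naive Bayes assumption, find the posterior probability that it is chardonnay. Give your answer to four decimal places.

riesling: 0.25 × (1−0.3) × 0.05 × (1−0.8) × 0.1 = 0.000175
chardonnay: 0.75 × (1−0.25) × 0.4 × (1−0.3) × 0.05 = 0.007875
P(chardonnay | x) = 0.007875 / 0.00805 ≈ 0.9783

0.9783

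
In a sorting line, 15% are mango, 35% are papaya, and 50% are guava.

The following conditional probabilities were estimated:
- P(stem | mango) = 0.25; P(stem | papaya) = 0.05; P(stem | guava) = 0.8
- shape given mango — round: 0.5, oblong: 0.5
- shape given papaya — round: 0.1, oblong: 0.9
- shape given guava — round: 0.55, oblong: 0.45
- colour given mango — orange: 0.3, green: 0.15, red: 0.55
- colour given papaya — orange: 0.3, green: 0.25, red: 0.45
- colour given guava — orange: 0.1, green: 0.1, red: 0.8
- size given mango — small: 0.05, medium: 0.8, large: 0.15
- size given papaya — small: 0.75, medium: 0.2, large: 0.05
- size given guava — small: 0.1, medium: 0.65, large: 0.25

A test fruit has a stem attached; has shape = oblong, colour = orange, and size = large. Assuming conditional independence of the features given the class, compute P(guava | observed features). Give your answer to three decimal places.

mango: 0.15 × 0.25 × 0.5 × 0.3 × 0.15 = 0.00084375
papaya: 0.35 × 0.05 × 0.9 × 0.3 × 0.05 = 0.00023625
guava: 0.5 × 0.8 × 0.45 × 0.1 × 0.25 = 0.0045
P(guava | x) = 0.0045 / 0.00558 ≈ 0.806

0.806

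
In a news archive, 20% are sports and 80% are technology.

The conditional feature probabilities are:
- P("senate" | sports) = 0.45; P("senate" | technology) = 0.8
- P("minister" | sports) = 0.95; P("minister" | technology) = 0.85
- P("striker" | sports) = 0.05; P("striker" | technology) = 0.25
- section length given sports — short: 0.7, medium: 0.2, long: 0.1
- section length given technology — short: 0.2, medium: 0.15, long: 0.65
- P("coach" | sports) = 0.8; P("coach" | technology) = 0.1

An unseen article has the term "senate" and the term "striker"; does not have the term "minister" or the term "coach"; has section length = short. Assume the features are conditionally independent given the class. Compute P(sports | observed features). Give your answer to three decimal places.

0.007

sports: 0.2 × 0.45 × (1−0.95) × 0.05 × 0.7 × (1−0.8) = 0.0000315
technology: 0.8 × 0.8 × (1−0.85) × 0.25 × 0.2 × (1−0.1) = 0.00432
P(sports | x) = 0.0000315 / 0.0043515 ≈ 0.007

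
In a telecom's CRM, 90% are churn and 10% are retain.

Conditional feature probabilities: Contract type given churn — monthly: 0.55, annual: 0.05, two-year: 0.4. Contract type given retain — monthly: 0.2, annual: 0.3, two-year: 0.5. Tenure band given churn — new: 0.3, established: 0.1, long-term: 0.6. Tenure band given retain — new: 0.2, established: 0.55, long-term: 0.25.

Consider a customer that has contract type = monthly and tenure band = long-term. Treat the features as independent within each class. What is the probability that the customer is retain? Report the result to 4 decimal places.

churn: 0.9 × 0.55 × 0.6 = 0.297
retain: 0.1 × 0.2 × 0.25 = 0.005
P(retain | x) = 0.005 / 0.302 ≈ 0.0166

0.0166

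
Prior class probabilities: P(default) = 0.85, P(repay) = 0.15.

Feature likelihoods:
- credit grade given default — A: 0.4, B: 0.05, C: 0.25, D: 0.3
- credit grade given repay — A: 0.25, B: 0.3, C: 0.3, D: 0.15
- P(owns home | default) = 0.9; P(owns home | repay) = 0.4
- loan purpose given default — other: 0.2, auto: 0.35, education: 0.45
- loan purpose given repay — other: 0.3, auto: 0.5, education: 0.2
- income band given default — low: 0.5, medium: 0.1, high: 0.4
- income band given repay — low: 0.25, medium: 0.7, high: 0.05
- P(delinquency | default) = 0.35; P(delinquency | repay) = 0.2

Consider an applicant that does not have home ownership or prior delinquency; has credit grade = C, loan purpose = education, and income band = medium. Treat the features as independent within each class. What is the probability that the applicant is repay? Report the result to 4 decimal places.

0.8295

default: 0.85 × 0.25 × (1−0.9) × 0.45 × 0.1 × (1−0.35) = 0.0006215625
repay: 0.15 × 0.3 × (1−0.4) × 0.2 × 0.7 × (1−0.2) = 0.003024
P(repay | x) = 0.003024 / 0.0036455625 ≈ 0.8295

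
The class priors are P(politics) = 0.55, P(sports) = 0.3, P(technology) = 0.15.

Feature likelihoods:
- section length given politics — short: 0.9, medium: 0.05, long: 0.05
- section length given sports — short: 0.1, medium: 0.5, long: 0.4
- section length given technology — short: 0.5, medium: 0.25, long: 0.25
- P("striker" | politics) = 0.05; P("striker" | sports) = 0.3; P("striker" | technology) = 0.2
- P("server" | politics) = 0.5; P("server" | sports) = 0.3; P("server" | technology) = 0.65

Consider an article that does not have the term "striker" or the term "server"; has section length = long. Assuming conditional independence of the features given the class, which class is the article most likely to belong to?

politics: 0.55 × 0.05 × (1−0.05) × (1−0.5) = 0.0130625
sports: 0.3 × 0.4 × (1−0.3) × (1−0.3) = 0.0588
technology: 0.15 × 0.25 × (1−0.2) × (1−0.65) = 0.0105
Highest score → sports.

sports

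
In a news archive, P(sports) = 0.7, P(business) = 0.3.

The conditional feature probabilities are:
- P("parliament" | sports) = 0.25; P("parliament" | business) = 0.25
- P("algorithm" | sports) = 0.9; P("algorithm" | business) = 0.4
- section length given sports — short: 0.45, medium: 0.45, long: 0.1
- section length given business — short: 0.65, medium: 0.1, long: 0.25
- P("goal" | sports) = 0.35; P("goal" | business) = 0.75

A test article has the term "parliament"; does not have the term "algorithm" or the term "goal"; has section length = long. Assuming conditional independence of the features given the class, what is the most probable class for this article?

sports: 0.7 × 0.25 × (1−0.9) × 0.1 × (1−0.35) = 0.0011375
business: 0.3 × 0.25 × (1−0.4) × 0.25 × (1−0.75) = 0.0028125
Highest score → business.

business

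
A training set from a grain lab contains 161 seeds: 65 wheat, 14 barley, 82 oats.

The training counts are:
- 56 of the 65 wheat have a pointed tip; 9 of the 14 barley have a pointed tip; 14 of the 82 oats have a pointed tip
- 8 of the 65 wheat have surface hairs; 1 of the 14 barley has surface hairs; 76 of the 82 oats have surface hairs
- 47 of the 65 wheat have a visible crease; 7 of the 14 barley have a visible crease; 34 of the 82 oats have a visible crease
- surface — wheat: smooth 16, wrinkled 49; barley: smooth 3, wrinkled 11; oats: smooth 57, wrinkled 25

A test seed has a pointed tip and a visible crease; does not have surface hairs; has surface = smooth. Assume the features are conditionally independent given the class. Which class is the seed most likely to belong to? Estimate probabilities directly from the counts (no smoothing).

wheat: (65/161) × (56/65) × (57/65) × (47/65) × (16/65) ≈ 0.0542894
barley: (14/161) × (9/14) × (13/14) × (7/14) × (3/14) ≈ 0.00556154
oats: (82/161) × (14/82) × (6/82) × (34/82) × (57/82) ≈ 0.00183386
Highest score → wheat.

wheat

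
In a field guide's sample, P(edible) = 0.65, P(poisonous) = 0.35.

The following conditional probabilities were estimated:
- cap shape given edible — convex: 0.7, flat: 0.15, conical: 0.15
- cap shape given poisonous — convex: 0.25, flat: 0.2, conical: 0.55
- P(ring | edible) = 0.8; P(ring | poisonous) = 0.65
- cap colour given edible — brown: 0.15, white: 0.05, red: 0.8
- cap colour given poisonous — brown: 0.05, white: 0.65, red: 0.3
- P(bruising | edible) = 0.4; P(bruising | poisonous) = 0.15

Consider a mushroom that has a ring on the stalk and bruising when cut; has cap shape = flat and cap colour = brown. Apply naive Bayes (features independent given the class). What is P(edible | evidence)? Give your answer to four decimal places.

edible: 0.65 × 0.15 × 0.8 × 0.15 × 0.4 = 0.00468
poisonous: 0.35 × 0.2 × 0.65 × 0.05 × 0.15 = 0.00034125
P(edible | x) = 0.00468 / 0.00502125 ≈ 0.9320

0.9320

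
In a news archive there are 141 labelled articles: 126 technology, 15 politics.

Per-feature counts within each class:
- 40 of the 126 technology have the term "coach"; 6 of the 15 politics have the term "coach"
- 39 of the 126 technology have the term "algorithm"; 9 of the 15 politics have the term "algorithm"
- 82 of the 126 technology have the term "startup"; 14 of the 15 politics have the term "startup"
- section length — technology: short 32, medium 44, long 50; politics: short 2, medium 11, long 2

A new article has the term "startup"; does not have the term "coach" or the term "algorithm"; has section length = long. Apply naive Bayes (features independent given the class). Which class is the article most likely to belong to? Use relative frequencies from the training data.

technology: (126/141) × (86/126) × (87/126) × (82/126) × (50/126) ≈ 0.10876
politics: (15/141) × (9/15) × (6/15) × (14/15) × (2/15) ≈ 0.0031773
Highest score → technology.

technology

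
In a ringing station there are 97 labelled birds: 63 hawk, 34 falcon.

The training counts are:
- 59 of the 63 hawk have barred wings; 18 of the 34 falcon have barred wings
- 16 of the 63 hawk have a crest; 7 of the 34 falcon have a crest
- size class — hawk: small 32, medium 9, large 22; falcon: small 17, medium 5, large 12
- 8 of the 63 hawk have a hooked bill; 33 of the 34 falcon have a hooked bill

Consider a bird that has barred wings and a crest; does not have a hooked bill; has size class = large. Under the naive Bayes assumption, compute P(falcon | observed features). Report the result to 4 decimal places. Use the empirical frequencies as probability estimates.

0.0084

hawk: (63/97) × (59/63) × (16/63) × (22/63) × (55/63) ≈ 0.0470938
falcon: (34/97) × (18/34) × (7/34) × (12/34) × (1/34) ≈ 0.000396591
P(falcon | x) = 0.000396591 / 0.047490391 ≈ 0.0084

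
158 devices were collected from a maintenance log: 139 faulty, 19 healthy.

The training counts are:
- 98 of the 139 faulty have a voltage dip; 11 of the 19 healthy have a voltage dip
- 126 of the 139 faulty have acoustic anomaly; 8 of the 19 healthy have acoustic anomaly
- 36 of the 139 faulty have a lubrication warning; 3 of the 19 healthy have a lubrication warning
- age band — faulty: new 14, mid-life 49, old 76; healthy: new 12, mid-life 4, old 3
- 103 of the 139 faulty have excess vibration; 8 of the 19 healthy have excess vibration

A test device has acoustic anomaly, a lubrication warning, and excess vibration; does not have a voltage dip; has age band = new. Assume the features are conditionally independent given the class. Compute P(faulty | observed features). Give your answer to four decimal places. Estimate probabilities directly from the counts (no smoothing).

0.8355

faulty: (139/158) × (41/139) × (126/139) × (36/139) × (14/139) × (103/139) ≈ 0.0045468
healthy: (19/158) × (8/19) × (8/19) × (3/19) × (12/19) × (8/19) ≈ 0.000895161
P(faulty | x) = 0.0045468 / 0.005441961 ≈ 0.8355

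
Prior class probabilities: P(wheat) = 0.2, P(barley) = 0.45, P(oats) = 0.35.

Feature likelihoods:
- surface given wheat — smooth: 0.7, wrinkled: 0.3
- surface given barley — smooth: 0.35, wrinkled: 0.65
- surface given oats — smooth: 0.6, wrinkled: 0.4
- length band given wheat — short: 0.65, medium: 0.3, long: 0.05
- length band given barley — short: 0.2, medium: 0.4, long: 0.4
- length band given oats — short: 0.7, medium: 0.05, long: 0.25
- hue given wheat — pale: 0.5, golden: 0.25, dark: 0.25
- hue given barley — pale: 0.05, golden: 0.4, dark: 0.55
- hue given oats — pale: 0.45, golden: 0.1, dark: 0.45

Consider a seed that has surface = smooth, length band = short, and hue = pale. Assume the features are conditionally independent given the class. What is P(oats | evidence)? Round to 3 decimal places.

wheat: 0.2 × 0.7 × 0.65 × 0.5 = 0.0455
barley: 0.45 × 0.35 × 0.2 × 0.05 = 0.001575
oats: 0.35 × 0.6 × 0.7 × 0.45 = 0.06615
P(oats | x) = 0.06615 / 0.113225 ≈ 0.584

0.584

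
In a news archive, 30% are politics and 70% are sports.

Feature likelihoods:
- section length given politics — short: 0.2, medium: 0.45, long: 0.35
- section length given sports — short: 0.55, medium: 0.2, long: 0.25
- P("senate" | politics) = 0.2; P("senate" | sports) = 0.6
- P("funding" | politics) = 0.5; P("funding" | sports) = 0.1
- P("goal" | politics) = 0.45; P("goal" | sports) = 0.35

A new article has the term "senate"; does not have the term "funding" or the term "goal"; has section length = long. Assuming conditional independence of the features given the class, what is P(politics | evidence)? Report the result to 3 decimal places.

0.086

politics: 0.3 × 0.35 × 0.2 × (1−0.5) × (1−0.45) = 0.005775
sports: 0.7 × 0.25 × 0.6 × (1−0.1) × (1−0.35) = 0.061425
P(politics | x) = 0.005775 / 0.0672 ≈ 0.086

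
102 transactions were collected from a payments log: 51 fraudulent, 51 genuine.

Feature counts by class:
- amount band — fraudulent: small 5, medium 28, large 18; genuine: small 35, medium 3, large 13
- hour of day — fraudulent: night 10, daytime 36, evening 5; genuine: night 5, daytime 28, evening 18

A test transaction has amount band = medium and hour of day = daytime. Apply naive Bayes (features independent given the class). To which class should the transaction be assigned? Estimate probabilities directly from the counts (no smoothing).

fraudulent

fraudulent: (51/102) × (28/51) × (36/51) ≈ 0.193772
genuine: (51/102) × (3/51) × (28/51) ≈ 0.0161476
Highest score → fraudulent.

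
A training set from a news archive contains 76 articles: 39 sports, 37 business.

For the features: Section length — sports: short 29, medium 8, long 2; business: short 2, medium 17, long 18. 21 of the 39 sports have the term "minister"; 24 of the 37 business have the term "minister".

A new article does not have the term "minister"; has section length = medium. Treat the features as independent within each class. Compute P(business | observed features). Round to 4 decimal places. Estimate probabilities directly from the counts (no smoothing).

0.6180

sports: (39/76) × (8/39) × (18/39) ≈ 0.048583
business: (37/76) × (17/37) × (13/37) ≈ 0.0785917
P(business | x) = 0.0785917 / 0.1271747 ≈ 0.6180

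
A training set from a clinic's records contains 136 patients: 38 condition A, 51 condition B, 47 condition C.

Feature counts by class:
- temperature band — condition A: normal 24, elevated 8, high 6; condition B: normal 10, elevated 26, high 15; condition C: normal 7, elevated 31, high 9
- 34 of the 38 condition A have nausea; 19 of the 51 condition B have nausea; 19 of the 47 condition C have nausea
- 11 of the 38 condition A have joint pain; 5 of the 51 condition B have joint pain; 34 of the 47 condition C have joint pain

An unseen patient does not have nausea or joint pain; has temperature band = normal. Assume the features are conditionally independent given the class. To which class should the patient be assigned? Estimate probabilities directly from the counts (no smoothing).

condition A: (38/136) × (24/38) × (4/38) × (27/38) ≈ 0.0131986
condition B: (51/136) × (10/51) × (32/51) × (46/51) ≈ 0.041613
condition C: (47/136) × (7/47) × (28/47) × (13/47) ≈ 0.00848135
Highest score → condition B.

condition B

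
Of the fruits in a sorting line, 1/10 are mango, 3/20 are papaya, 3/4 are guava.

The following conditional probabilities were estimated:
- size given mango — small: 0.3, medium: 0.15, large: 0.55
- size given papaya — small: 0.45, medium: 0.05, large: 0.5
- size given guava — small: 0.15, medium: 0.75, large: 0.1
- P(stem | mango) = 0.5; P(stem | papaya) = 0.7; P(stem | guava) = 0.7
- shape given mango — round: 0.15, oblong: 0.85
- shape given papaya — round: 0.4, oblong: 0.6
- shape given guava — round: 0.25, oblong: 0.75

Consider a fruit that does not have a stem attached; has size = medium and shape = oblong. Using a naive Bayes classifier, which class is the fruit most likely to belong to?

guava

mango: 0.1 × 0.15 × (1−0.5) × 0.85 = 0.006375
papaya: 0.15 × 0.05 × (1−0.7) × 0.6 = 0.00135
guava: 0.75 × 0.75 × (1−0.7) × 0.75 = 0.1265625
Highest score → guava.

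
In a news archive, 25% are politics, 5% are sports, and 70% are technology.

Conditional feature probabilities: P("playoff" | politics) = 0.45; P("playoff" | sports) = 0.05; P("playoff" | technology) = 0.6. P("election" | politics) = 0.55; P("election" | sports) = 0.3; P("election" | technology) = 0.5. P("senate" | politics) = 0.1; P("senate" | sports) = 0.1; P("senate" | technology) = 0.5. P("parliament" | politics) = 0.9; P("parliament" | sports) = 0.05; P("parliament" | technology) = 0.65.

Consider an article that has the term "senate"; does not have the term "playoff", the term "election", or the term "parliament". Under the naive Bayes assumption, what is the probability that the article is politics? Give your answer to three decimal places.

0.022

politics: 0.25 × (1−0.45) × (1−0.55) × 0.1 × (1−0.9) = 0.00061875
sports: 0.05 × (1−0.05) × (1−0.3) × 0.1 × (1−0.05) = 0.00315875
technology: 0.7 × (1−0.6) × (1−0.5) × 0.5 × (1−0.65) = 0.0245
P(politics | x) = 0.00061875 / 0.0282775 ≈ 0.022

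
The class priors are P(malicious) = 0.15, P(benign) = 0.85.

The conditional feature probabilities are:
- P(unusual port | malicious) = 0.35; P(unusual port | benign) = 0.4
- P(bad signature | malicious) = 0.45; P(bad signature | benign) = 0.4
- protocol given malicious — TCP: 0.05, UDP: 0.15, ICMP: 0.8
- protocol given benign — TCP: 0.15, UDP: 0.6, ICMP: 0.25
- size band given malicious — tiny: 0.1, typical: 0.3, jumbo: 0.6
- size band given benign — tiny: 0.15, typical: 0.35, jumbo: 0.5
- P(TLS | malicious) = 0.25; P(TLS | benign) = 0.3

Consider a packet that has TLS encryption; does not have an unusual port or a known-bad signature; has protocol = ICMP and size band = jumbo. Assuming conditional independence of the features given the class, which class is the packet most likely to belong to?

malicious: 0.15 × (1−0.35) × (1−0.45) × 0.8 × 0.6 × 0.25 = 0.006435
benign: 0.85 × (1−0.4) × (1−0.4) × 0.25 × 0.5 × 0.3 = 0.011475
Highest score → benign.

benign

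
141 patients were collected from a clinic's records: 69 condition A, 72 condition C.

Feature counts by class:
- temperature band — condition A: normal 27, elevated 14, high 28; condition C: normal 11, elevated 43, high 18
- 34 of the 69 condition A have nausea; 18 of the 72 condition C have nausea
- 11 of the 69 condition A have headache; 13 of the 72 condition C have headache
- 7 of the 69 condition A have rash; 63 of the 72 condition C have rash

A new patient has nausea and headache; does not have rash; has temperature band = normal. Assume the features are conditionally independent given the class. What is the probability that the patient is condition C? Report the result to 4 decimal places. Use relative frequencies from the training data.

0.0315

condition A: (69/141) × (27/69) × (34/69) × (11/69) × (62/69) ≈ 0.0135164
condition C: (72/141) × (11/72) × (18/72) × (13/72) × (9/72) ≈ 0.000440184
P(condition C | x) = 0.000440184 / 0.013956584 ≈ 0.0315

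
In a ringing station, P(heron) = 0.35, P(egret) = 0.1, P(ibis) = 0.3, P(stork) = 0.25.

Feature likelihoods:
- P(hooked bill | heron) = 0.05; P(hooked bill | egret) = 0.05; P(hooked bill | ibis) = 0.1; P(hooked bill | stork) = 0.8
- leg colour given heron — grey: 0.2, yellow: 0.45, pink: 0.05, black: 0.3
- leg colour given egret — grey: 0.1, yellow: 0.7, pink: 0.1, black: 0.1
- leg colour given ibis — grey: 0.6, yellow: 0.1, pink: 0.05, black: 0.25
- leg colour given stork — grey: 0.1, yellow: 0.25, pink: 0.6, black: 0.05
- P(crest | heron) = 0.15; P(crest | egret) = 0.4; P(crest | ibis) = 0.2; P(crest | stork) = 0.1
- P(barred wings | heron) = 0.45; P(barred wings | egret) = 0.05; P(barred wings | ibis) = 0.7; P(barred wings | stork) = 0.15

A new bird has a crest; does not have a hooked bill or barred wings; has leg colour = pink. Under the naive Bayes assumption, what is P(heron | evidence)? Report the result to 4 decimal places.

0.1644

heron: 0.35 × (1−0.05) × 0.05 × 0.15 × (1−0.45) = 0.0013715625
egret: 0.1 × (1−0.05) × 0.1 × 0.4 × (1−0.05) = 0.00361
ibis: 0.3 × (1−0.1) × 0.05 × 0.2 × (1−0.7) = 0.00081
stork: 0.25 × (1−0.8) × 0.6 × 0.1 × (1−0.15) = 0.00255
P(heron | x) = 0.0013715625 / 0.0083415625 ≈ 0.1644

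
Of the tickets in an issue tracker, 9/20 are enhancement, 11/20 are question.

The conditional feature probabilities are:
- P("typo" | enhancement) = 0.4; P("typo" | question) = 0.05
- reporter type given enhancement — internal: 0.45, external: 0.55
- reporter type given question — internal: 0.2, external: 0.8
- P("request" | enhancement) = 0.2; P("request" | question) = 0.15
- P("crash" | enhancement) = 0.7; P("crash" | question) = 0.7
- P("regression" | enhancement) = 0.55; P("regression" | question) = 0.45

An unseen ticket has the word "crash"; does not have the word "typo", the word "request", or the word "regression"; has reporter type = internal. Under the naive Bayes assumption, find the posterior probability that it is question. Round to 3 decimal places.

enhancement: 0.45 × (1−0.4) × 0.45 × (1−0.2) × 0.7 × (1−0.55) = 0.030618
question: 0.55 × (1−0.05) × 0.2 × (1−0.15) × 0.7 × (1−0.45) = 0.034197625
P(question | x) = 0.034197625 / 0.064815625 ≈ 0.528

0.528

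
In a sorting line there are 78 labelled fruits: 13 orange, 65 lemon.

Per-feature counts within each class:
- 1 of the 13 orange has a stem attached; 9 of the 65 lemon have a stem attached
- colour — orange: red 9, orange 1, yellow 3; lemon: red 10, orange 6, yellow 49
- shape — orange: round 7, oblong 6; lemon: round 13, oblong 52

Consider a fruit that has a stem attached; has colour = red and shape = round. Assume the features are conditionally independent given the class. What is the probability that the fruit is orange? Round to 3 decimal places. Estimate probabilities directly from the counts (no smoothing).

orange: (13/78) × (1/13) × (9/13) × (7/13) ≈ 0.00477924
lemon: (65/78) × (9/65) × (10/65) × (13/65) ≈ 0.0035503
P(orange | x) = 0.00477924 / 0.00832954 ≈ 0.574

0.574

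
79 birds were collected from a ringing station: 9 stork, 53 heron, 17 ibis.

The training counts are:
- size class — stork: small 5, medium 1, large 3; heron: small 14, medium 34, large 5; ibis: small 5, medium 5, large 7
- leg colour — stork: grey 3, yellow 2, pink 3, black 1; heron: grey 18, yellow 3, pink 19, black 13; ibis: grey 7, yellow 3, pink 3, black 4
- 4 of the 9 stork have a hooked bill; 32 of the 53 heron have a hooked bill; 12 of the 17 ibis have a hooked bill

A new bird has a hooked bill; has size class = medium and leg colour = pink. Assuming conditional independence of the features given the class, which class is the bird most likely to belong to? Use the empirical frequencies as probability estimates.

heron

stork: (9/79) × (1/9) × (3/9) × (4/9) ≈ 0.00187529
heron: (53/79) × (34/53) × (19/53) × (32/53) ≈ 0.0931545
ibis: (17/79) × (5/17) × (3/17) × (12/17) ≈ 0.00788402
Highest score → heron.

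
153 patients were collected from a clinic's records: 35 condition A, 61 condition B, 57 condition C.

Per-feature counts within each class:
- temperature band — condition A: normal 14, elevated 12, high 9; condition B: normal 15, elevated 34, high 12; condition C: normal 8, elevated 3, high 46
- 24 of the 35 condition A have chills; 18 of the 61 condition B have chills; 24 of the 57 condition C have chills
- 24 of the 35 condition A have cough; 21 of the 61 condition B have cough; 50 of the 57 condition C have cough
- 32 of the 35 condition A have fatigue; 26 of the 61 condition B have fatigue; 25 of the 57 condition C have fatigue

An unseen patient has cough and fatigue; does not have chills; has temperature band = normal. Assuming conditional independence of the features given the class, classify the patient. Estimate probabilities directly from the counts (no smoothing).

condition A: (35/153) × (14/35) × (11/35) × (24/35) × (32/35) ≈ 0.0180296
condition B: (61/153) × (15/61) × (43/61) × (21/61) × (26/61) ≈ 0.0101408
condition C: (57/153) × (8/57) × (33/57) × (50/57) × (25/57) ≈ 0.0116466
Highest score → condition A.

condition A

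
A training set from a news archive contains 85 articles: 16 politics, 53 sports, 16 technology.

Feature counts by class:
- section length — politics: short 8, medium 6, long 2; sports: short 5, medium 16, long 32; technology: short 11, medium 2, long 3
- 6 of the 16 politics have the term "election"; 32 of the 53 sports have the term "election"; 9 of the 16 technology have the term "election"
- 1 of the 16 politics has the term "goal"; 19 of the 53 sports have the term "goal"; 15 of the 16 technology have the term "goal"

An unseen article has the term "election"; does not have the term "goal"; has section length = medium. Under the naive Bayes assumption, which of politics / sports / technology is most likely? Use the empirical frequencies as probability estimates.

politics: (16/85) × (6/16) × (6/16) × (15/16) ≈ 0.0248162
sports: (53/85) × (16/53) × (32/53) × (34/53) ≈ 0.0729085
technology: (16/85) × (2/16) × (9/16) × (1/16) ≈ 0.000827206
Highest score → sports.

sports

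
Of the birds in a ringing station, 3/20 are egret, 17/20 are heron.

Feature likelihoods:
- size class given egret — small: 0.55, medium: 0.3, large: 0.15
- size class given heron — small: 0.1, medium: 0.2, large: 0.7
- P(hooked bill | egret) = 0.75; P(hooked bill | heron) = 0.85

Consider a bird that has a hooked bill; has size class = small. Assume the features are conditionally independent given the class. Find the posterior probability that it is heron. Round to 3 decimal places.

egret: 0.15 × 0.55 × 0.75 = 0.061875
heron: 0.85 × 0.1 × 0.85 = 0.07225
P(heron | x) = 0.07225 / 0.134125 ≈ 0.539

0.539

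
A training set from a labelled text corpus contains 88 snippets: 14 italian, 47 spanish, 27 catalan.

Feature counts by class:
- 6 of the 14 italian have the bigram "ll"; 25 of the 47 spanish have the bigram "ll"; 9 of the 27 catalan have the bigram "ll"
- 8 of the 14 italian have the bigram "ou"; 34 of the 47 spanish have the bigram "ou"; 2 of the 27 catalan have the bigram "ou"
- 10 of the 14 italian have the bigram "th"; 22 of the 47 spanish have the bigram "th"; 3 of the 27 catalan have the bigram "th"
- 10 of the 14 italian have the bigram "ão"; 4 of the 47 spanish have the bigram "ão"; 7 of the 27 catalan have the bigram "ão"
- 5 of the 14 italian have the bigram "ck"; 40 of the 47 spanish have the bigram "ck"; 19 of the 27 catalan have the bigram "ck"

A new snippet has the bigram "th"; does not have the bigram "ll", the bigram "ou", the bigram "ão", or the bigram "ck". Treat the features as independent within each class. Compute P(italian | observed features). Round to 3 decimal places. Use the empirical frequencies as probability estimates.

0.361

italian: (14/88) × (8/14) × (6/14) × (10/14) × (4/14) × (9/14) ≈ 0.00511151
spanish: (47/88) × (22/47) × (13/47) × (22/47) × (43/47) × (7/47) ≈ 0.00441043
catalan: (27/88) × (18/27) × (25/27) × (3/27) × (20/27) × (8/27) ≈ 0.00461866
P(italian | x) = 0.00511151 / 0.0141406 ≈ 0.361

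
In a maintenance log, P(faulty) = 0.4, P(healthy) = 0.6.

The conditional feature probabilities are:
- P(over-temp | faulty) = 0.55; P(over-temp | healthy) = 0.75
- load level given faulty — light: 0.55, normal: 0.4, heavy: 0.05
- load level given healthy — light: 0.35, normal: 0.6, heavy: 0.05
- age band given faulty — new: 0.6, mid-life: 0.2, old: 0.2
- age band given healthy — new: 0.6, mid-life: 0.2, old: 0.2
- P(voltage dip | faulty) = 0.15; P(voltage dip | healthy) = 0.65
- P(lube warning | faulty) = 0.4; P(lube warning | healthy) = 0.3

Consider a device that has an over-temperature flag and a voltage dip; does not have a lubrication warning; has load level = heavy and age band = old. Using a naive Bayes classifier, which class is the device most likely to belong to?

faulty: 0.4 × 0.55 × 0.05 × 0.2 × 0.15 × (1−0.4) = 0.000198
healthy: 0.6 × 0.75 × 0.05 × 0.2 × 0.65 × (1−0.3) = 0.0020475
Highest score → healthy.

healthy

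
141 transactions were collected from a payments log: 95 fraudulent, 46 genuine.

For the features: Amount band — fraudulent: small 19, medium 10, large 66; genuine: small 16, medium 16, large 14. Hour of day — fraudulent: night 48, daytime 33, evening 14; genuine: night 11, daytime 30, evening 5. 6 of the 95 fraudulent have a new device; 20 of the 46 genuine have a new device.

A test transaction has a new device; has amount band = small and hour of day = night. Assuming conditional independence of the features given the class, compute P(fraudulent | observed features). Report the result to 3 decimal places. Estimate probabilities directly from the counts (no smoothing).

fraudulent: (95/141) × (19/95) × (48/95) × (6/95) ≈ 0.00430011
genuine: (46/141) × (16/46) × (11/46) × (20/46) ≈ 0.011798
P(fraudulent | x) = 0.00430011 / 0.01609811 ≈ 0.267

0.267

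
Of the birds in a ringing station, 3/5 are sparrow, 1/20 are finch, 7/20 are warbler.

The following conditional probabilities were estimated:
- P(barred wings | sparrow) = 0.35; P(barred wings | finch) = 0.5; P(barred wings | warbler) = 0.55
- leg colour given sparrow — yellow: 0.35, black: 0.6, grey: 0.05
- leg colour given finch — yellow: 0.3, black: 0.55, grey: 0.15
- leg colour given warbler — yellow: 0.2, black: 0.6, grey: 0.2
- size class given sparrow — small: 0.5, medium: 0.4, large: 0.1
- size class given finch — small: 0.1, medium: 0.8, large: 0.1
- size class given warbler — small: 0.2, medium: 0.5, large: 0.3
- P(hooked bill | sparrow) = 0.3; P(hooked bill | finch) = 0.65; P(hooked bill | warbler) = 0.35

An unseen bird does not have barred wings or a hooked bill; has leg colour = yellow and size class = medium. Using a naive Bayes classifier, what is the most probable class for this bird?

sparrow

sparrow: 0.6 × (1−0.35) × 0.35 × 0.4 × (1−0.3) = 0.03822
finch: 0.05 × (1−0.5) × 0.3 × 0.8 × (1−0.65) = 0.0021
warbler: 0.35 × (1−0.55) × 0.2 × 0.5 × (1−0.35) = 0.0102375
Highest score → sparrow.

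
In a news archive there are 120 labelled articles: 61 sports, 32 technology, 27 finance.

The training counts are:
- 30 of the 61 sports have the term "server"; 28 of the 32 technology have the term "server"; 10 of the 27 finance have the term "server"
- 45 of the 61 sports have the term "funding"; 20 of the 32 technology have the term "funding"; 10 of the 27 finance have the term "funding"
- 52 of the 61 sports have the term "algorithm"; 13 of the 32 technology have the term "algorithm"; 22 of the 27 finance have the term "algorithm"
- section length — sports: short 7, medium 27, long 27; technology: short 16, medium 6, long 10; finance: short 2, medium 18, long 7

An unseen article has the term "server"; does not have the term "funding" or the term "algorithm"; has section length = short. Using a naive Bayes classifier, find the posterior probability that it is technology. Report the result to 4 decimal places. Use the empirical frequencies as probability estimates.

sports: (61/120) × (30/61) × (16/61) × (9/61) × (7/61) ≈ 0.00111023
technology: (32/120) × (28/32) × (12/32) × (19/32) × (16/32) = 0.0259765625
finance: (27/120) × (10/27) × (17/27) × (5/27) × (2/27) ≈ 0.000719741
P(technology | x) = 0.0259765625 / 0.0278065335 ≈ 0.9342

0.9342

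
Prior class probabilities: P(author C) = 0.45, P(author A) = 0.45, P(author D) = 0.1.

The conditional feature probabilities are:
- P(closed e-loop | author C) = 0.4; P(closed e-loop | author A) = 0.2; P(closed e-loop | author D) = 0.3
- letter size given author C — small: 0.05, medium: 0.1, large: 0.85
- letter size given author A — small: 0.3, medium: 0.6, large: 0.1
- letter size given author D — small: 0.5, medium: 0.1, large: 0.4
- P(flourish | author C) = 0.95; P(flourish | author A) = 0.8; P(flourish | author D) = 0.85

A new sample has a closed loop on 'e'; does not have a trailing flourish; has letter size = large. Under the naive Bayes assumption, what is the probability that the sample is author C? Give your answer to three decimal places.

author C: 0.45 × 0.4 × 0.85 × (1−0.95) = 0.00765
author A: 0.45 × 0.2 × 0.1 × (1−0.8) = 0.0018
author D: 0.1 × 0.3 × 0.4 × (1−0.85) = 0.0018
P(author C | x) = 0.00765 / 0.01125 ≈ 0.680

0.680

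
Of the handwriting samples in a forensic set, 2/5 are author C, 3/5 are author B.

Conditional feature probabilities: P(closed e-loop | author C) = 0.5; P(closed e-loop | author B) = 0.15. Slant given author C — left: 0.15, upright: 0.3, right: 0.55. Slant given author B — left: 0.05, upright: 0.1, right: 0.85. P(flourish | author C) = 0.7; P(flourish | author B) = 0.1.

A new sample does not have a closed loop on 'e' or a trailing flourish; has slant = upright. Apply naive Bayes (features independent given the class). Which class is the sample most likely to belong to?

author C: 0.4 × (1−0.5) × 0.3 × (1−0.7) = 0.018
author B: 0.6 × (1−0.15) × 0.1 × (1−0.1) = 0.0459
Highest score → author B.

author B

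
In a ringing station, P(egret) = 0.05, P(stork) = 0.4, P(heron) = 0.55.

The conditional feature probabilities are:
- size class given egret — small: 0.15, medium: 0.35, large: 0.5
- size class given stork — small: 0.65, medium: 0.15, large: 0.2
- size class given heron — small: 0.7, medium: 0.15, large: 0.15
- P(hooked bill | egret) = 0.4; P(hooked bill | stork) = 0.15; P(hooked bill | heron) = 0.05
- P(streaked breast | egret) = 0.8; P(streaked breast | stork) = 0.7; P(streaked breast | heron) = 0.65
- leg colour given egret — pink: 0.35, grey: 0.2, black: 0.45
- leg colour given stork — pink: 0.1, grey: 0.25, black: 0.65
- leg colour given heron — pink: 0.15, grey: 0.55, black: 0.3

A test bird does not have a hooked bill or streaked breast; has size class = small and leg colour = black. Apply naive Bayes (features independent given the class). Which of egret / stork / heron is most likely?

egret: 0.05 × 0.15 × (1−0.4) × (1−0.8) × 0.45 = 0.000405
stork: 0.4 × 0.65 × (1−0.15) × (1−0.7) × 0.65 = 0.043095
heron: 0.55 × 0.7 × (1−0.05) × (1−0.65) × 0.3 = 0.03840375
Highest score → stork.

stork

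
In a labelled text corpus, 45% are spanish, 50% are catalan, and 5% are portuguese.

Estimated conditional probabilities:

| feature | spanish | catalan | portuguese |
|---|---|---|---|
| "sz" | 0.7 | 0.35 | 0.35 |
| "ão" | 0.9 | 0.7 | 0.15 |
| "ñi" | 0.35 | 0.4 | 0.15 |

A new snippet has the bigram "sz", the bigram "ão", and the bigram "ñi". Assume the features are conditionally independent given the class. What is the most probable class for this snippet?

spanish: 0.45 × 0.7 × 0.9 × 0.35 = 0.099225
catalan: 0.5 × 0.35 × 0.7 × 0.4 = 0.049
portuguese: 0.05 × 0.35 × 0.15 × 0.15 = 0.00039375
Highest score → spanish.

spanish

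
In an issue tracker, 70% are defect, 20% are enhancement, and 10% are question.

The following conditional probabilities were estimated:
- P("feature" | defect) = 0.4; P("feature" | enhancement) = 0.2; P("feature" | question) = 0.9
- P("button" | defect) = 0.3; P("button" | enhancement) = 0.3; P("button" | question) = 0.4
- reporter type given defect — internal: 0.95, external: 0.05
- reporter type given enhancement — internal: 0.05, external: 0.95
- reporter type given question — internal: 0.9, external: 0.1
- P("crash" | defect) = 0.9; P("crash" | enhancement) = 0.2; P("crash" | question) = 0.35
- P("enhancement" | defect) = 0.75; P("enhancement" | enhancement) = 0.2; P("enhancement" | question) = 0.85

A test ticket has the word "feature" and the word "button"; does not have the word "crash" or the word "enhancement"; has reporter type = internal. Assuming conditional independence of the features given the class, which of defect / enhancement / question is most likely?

defect: 0.7 × 0.4 × 0.3 × 0.95 × (1−0.9) × (1−0.75) = 0.001995
enhancement: 0.2 × 0.2 × 0.3 × 0.05 × (1−0.2) × (1−0.2) = 0.000384
question: 0.1 × 0.9 × 0.4 × 0.9 × (1−0.35) × (1−0.85) = 0.003159
Highest score → question.

question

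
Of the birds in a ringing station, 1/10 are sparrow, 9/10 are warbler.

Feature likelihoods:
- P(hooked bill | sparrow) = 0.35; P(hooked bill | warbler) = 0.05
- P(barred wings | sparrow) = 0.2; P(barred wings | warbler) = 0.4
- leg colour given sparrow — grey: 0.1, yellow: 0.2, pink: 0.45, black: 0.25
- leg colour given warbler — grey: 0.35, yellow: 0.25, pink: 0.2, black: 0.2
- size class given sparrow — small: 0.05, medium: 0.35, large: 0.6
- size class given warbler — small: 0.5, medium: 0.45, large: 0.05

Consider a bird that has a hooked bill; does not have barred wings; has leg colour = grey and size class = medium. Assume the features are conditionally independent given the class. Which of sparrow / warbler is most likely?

sparrow: 0.1 × 0.35 × (1−0.2) × 0.1 × 0.35 = 0.00098
warbler: 0.9 × 0.05 × (1−0.4) × 0.35 × 0.45 = 0.0042525
Highest score → warbler.

warbler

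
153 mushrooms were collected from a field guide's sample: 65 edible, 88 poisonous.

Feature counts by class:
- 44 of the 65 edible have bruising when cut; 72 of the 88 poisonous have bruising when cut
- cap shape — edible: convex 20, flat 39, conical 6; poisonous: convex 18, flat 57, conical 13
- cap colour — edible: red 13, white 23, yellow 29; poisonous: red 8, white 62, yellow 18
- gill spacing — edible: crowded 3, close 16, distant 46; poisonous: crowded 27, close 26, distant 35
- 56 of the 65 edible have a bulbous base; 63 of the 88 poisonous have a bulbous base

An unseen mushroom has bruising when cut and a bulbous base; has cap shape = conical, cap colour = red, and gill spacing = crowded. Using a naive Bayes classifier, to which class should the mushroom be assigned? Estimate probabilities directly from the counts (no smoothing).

poisonous

edible: (65/153) × (44/65) × (6/65) × (13/65) × (3/65) × (56/65) ≈ 0.000211111
poisonous: (88/153) × (72/88) × (13/88) × (8/88) × (27/88) × (63/88) ≈ 0.00138819
Highest score → poisonous.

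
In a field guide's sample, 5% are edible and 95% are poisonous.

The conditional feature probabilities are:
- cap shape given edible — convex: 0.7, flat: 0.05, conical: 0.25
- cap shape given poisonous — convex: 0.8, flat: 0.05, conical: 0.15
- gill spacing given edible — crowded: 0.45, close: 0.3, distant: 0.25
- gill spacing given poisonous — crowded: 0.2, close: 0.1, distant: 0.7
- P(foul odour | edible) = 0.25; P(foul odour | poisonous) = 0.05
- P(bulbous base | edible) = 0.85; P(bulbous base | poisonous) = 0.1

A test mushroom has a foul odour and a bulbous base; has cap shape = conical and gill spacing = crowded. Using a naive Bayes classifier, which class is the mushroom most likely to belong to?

edible: 0.05 × 0.25 × 0.45 × 0.25 × 0.85 = 0.0011953125
poisonous: 0.95 × 0.15 × 0.2 × 0.05 × 0.1 = 0.0001425
Highest score → edible.

edible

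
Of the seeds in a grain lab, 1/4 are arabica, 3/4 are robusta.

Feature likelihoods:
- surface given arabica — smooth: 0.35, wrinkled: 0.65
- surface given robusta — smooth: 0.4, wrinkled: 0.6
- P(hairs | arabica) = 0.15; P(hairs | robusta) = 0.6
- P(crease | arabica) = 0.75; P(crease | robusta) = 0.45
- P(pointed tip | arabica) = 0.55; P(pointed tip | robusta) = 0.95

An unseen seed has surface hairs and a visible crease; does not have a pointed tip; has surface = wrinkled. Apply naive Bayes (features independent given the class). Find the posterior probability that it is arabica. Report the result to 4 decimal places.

arabica: 0.25 × 0.65 × 0.15 × 0.75 × (1−0.55) = 0.0082265625
robusta: 0.75 × 0.6 × 0.6 × 0.45 × (1−0.95) = 0.006075
P(arabica | x) = 0.0082265625 / 0.0143015625 ≈ 0.5752

0.5752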